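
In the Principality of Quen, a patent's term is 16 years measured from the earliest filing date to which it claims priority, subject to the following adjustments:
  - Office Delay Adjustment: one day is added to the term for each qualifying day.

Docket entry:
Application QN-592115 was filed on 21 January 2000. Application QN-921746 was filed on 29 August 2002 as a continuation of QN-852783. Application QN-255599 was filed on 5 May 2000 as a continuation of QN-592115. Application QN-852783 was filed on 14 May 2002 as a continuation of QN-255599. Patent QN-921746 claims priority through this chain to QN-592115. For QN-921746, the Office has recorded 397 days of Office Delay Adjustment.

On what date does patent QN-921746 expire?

Earliest priority filing: 21 January 2000.
Base term: 21 January 2000 + 16 years → 21 January 2016.
Office Delay Adjustment: +397 days → 21 February 2017.

February 21, 2017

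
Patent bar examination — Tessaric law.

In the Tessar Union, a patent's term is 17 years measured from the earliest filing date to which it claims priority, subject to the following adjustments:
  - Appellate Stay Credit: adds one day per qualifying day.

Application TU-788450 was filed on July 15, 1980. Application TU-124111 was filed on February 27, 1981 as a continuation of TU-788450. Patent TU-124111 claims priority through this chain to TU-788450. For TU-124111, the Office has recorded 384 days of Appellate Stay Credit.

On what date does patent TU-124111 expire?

Earliest priority filing: 15 July 1980.
Base term: 15 July 1980 + 17 years → 15 July 1997.
Appellate Stay Credit: +384 days → 3 August 1998.

1998-08-03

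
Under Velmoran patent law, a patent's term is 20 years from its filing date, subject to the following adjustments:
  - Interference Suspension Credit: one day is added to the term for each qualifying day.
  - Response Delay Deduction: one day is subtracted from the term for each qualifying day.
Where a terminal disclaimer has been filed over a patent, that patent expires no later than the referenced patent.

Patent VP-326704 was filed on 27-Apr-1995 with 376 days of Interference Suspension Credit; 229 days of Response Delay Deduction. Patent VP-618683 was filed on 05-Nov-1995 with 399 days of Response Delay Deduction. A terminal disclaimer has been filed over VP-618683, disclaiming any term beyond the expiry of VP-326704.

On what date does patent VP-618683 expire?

October 2, 2014

Natural term of VP-618683:
  Base: filing + 20 years → 5 November 2015.
  Response Delay Deduction: −399 days → 2 October 2014.
Expiry of referenced patent VP-326704:
  Base: filing + 20 years → 27 April 2015.
  Interference Suspension Credit: +376 days → 7 May 2016.
  Response Delay Deduction: −229 days → 21 September 2015.
Terminal disclaimer: VP-618683 expires on the earlier of 2 October 2014 and 21 September 2015.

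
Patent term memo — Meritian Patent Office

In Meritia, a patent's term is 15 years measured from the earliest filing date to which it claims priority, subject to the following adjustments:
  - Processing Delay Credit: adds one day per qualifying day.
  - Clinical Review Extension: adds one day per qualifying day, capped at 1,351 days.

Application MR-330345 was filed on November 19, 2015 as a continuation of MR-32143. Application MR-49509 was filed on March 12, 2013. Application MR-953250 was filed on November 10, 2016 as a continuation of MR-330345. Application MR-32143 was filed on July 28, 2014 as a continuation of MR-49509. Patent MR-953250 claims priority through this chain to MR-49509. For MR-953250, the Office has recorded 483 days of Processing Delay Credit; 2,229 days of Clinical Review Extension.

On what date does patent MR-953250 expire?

March 20, 2033

Earliest priority filing: 12 March 2013.
Base term: 12 March 2013 + 15 years → 12 March 2028.
Processing Delay Credit: +483 days → 8 July 2029.
Clinical Review Extension: 2229 days claimed exceeds the 1351-day cap, so +1351 days → 20 March 2033.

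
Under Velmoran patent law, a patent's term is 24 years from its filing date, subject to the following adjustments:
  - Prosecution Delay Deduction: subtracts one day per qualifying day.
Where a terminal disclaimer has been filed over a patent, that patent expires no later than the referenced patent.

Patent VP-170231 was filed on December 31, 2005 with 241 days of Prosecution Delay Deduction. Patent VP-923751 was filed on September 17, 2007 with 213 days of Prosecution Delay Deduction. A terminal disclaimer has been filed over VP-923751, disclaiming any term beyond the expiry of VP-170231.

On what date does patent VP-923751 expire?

2029-05-04

Natural term of VP-923751:
  Base: filing + 24 years → 17 September 2031.
  Prosecution Delay Deduction: −213 days → 16 February 2031.
Expiry of referenced patent VP-170231:
  Base: filing + 24 years → 31 December 2029.
  Prosecution Delay Deduction: −241 days → 4 May 2029.
Terminal disclaimer: VP-923751 expires on the earlier of 16 February 2031 and 4 May 2029.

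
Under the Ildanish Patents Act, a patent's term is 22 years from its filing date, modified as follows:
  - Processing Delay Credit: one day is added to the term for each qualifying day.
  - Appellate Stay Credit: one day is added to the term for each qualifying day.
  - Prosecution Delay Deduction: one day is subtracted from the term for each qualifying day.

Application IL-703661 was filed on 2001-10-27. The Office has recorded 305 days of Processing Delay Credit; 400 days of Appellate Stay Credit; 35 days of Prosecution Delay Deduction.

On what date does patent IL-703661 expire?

Base term: filing date + 22 years → 27 October 2023.
Processing Delay Credit: +305 days → 27 August 2024.
Appellate Stay Credit: +400 days → 1 October 2025.
Prosecution Delay Deduction: −35 days → 27 August 2025.

August 27, 2025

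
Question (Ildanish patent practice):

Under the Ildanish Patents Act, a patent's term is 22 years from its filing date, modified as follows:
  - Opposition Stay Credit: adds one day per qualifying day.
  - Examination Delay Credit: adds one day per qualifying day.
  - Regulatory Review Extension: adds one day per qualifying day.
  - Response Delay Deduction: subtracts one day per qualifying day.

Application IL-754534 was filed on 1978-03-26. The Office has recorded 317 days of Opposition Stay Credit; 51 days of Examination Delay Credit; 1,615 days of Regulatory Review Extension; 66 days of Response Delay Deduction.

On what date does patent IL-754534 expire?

Base term: filing date + 22 years → 26 March 2000.
Opposition Stay Credit: +317 days → 6 February 2001.
Examination Delay Credit: +51 days → 29 March 2001.
Regulatory Review Extension: +1615 days → 30 August 2005.
Response Delay Deduction: −66 days → 25 June 2005.

June 25, 2005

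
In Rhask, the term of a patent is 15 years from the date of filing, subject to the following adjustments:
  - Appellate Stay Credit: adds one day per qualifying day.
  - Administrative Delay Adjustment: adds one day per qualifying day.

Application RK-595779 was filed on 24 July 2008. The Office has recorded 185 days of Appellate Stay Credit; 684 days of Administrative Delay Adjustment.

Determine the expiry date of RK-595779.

Base term: filing date + 15 years → 24 July 2023.
Appellate Stay Credit: +185 days → 25 January 2024.
Administrative Delay Adjustment: +684 days → 9 December 2025.

December 9, 2025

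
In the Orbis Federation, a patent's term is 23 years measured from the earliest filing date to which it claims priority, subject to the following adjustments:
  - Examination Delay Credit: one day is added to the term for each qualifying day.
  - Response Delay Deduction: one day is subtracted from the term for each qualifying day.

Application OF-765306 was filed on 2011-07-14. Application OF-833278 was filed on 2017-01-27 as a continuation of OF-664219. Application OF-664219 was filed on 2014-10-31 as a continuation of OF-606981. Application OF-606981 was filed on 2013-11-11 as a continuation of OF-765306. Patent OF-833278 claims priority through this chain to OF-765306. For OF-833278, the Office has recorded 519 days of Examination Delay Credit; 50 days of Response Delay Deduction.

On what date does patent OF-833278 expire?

October 26, 2035

Earliest priority filing: 14 July 2011.
Base term: 14 July 2011 + 23 years → 14 July 2034.
Examination Delay Credit: +519 days → 15 December 2035.
Response Delay Deduction: −50 days → 26 October 2035.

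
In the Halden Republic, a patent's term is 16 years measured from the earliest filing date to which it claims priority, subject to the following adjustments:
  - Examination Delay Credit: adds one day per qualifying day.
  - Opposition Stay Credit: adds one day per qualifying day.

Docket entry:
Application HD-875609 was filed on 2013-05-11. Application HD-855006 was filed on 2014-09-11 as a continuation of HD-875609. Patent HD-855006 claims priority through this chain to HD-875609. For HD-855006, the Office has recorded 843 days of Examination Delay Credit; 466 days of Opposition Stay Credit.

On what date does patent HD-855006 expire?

December 10, 2032

Earliest priority filing: 11 May 2013.
Base term: 11 May 2013 + 16 years → 11 May 2029.
Examination Delay Credit: +843 days → 1 September 2031.
Opposition Stay Credit: +466 days → 10 December 2032.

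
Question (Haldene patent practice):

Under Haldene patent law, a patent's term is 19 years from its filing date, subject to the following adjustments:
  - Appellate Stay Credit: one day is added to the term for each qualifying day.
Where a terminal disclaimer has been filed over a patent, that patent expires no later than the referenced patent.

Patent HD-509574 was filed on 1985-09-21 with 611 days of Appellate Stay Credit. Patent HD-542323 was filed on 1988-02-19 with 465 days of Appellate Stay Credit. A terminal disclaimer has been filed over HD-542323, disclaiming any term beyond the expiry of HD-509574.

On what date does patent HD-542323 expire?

Natural term of HD-542323:
  Base: filing + 19 years → 19 February 2007.
  Appellate Stay Credit: +465 days → 29 May 2008.
Expiry of referenced patent HD-509574:
  Base: filing + 19 years → 21 September 2004.
  Appellate Stay Credit: +611 days → 25 May 2006.
Terminal disclaimer: HD-542323 expires on the earlier of 29 May 2008 and 25 May 2006.

May 25, 2006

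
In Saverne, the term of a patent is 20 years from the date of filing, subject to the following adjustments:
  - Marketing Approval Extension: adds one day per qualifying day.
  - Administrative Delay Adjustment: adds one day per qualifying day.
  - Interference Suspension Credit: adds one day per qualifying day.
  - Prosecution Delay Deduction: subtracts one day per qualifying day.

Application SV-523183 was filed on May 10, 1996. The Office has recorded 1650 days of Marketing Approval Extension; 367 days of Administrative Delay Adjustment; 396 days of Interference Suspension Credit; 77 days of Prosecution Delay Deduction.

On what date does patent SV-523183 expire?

Base term: filing date + 20 years → 10 May 2016.
Marketing Approval Extension: +1650 days → 15 November 2020.
Administrative Delay Adjustment: +367 days → 17 November 2021.
Interference Suspension Credit: +396 days → 18 December 2022.
Prosecution Delay Deduction: −77 days → 2 October 2022.

2022-10-02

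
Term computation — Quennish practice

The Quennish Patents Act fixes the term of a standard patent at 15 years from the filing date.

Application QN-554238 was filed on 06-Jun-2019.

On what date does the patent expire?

Filing date + 15 years → 6 June 2034.

June 6, 2034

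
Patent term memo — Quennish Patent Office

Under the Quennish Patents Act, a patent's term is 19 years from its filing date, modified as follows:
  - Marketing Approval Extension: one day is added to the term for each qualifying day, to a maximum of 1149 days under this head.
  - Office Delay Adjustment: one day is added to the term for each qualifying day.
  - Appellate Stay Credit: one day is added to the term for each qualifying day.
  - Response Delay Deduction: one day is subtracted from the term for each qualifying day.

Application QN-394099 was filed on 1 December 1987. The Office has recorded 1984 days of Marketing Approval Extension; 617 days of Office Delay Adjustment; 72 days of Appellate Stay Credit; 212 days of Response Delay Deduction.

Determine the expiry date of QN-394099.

2011-05-15

Base term: filing date + 19 years → 1 December 2006.
Marketing Approval Extension: 1984 days claimed exceeds the 1149-day cap, so +1149 days → 23 January 2010.
Office Delay Adjustment: +617 days → 2 October 2011.
Appellate Stay Credit: +72 days → 13 December 2011.
Response Delay Deduction: −212 days → 15 May 2011.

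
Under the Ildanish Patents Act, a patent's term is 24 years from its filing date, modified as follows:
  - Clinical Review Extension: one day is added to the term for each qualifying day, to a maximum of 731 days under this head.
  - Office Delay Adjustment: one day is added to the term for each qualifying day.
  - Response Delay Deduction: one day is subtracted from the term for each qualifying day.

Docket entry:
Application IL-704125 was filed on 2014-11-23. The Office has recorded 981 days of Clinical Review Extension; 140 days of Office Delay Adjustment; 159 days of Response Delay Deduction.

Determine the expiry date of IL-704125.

2040-11-04

Base term: filing date + 24 years → 23 November 2038.
Clinical Review Extension: 981 days claimed exceeds the 731-day cap, so +731 days → 23 November 2040.
Office Delay Adjustment: +140 days → 12 April 2041.
Response Delay Deduction: −159 days → 4 November 2040.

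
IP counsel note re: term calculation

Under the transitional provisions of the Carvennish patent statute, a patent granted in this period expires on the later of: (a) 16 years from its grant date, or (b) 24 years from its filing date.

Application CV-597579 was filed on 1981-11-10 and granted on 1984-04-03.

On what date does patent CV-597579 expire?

(a) grant + 16 years → 3 April 2000.
(b) filing + 24 years → 10 November 2005.
Later of the two: 10 November 2005.

2005-11-10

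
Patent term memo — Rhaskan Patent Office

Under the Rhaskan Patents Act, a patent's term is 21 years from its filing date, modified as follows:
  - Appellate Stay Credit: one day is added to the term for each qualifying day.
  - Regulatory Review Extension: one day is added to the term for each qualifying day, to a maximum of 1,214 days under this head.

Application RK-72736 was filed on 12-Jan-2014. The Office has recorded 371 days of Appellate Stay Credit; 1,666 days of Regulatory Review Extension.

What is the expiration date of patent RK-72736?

May 16, 2039

Base term: filing date + 21 years → 12 January 2035.
Appellate Stay Credit: +371 days → 18 January 2036.
Regulatory Review Extension: 1666 days claimed exceeds the 1214-day cap, so +1214 days → 16 May 2039.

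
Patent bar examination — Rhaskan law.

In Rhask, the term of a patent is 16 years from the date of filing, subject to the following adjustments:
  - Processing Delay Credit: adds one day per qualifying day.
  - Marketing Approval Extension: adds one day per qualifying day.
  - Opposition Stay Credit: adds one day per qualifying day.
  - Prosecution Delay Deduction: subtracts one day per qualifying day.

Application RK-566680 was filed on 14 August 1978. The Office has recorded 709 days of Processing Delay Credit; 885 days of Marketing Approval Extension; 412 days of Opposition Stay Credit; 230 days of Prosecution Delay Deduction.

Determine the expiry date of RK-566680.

Base term: filing date + 16 years → 14 August 1994.
Processing Delay Credit: +709 days → 23 July 1996.
Marketing Approval Extension: +885 days → 25 December 1998.
Opposition Stay Credit: +412 days → 10 February 2000.
Prosecution Delay Deduction: −230 days → 25 June 1999.

1999-06-25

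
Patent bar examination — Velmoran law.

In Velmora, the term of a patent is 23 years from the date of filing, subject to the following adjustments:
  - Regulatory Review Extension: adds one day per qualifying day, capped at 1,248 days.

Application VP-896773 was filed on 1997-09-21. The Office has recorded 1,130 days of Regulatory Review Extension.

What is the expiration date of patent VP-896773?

October 26, 2023

Base term: filing date + 23 years → 21 September 2020.
Regulatory Review Extension: 1130 days (within the 1248-day cap) → +1130 days → 26 October 2023.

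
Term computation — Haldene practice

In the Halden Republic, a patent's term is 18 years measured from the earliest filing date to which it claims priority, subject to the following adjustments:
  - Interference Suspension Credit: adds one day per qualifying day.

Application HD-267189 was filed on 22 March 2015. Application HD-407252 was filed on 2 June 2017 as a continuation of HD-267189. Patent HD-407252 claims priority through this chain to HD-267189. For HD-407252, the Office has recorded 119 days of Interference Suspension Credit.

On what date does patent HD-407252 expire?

Earliest priority filing: 22 March 2015.
Base term: 22 March 2015 + 18 years → 22 March 2033.
Interference Suspension Credit: +119 days → 19 July 2033.

2033-07-19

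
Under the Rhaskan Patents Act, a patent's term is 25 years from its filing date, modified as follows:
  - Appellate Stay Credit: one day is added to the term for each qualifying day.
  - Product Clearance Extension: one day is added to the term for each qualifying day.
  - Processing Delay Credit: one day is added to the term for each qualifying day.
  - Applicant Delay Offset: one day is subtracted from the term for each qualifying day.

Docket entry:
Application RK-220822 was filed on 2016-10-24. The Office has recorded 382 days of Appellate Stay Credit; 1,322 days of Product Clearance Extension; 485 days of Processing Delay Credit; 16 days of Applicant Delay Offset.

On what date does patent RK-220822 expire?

October 6, 2047

Base term: filing date + 25 years → 24 October 2041.
Appellate Stay Credit: +382 days → 10 November 2042.
Product Clearance Extension: +1322 days → 24 June 2046.
Processing Delay Credit: +485 days → 22 October 2047.
Applicant Delay Offset: −16 days → 6 October 2047.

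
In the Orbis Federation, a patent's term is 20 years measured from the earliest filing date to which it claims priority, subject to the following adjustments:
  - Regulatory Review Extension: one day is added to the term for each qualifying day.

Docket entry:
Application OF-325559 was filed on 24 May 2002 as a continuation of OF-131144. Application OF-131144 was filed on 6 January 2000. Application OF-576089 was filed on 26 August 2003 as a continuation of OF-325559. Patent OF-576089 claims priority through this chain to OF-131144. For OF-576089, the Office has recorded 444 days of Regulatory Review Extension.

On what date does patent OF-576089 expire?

Earliest priority filing: 6 January 2000.
Base term: 6 January 2000 + 20 years → 6 January 2020.
Regulatory Review Extension: +444 days → 25 March 2021.

March 25, 2021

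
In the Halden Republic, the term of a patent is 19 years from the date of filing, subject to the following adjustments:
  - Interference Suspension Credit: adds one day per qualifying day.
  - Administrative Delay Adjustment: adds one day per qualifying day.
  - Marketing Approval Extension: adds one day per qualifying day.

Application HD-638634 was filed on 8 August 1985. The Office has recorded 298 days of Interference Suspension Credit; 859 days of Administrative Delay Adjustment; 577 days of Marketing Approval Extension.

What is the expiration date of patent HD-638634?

May 8, 2009

Base term: filing date + 19 years → 8 August 2004.
Interference Suspension Credit: +298 days → 2 June 2005.
Administrative Delay Adjustment: +859 days → 9 October 2007.
Marketing Approval Extension: +577 days → 8 May 2009.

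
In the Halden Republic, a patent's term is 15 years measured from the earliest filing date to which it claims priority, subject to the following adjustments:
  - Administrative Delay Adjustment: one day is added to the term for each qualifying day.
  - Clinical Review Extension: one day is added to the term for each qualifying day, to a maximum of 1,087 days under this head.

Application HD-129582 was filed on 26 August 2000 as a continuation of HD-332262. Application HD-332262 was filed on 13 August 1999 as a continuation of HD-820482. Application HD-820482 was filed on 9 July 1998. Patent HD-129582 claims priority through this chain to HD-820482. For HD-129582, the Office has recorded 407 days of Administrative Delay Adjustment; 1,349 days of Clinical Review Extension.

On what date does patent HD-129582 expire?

Earliest priority filing: 9 July 1998.
Base term: 9 July 1998 + 15 years → 9 July 2013.
Administrative Delay Adjustment: +407 days → 20 August 2014.
Clinical Review Extension: 1349 days claimed exceeds the 1087-day cap, so +1087 days → 11 August 2017.

August 11, 2017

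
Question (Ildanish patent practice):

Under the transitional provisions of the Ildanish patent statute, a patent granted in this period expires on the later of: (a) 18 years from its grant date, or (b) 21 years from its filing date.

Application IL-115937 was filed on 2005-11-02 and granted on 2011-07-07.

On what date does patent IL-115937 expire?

(a) grant + 18 years → 7 July 2029.
(b) filing + 21 years → 2 November 2026.
Later of the two: 7 July 2029.

July 7, 2029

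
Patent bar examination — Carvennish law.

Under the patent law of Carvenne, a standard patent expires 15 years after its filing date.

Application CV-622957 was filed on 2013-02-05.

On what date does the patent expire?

Filing date + 15 years → 5 February 2028.

February 5, 2028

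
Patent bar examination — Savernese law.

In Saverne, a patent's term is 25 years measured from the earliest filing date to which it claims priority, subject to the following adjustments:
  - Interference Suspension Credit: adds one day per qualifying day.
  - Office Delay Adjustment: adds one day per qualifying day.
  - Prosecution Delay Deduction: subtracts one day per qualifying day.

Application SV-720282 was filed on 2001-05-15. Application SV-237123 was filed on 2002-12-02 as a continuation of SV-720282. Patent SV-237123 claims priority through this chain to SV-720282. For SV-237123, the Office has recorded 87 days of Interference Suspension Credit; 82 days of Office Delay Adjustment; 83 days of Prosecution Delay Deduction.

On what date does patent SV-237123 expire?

2026-08-09

Earliest priority filing: 15 May 2001.
Base term: 15 May 2001 + 25 years → 15 May 2026.
Interference Suspension Credit: +87 days → 10 August 2026.
Office Delay Adjustment: +82 days → 31 October 2026.
Prosecution Delay Deduction: −83 days → 9 August 2026.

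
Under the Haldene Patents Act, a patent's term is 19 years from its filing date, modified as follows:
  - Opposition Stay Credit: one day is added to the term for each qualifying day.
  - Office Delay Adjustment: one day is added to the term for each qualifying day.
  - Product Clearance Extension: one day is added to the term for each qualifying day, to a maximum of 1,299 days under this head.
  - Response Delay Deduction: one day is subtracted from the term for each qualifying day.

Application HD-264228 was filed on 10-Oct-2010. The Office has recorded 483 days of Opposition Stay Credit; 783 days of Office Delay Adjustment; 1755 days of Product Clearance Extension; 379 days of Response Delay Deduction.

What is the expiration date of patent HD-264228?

Base term: filing date + 19 years → 10 October 2029.
Opposition Stay Credit: +483 days → 5 February 2031.
Office Delay Adjustment: +783 days → 29 March 2033.
Product Clearance Extension: 1755 days claimed exceeds the 1299-day cap, so +1299 days → 18 October 2036.
Response Delay Deduction: −379 days → 5 October 2035.

2035-10-05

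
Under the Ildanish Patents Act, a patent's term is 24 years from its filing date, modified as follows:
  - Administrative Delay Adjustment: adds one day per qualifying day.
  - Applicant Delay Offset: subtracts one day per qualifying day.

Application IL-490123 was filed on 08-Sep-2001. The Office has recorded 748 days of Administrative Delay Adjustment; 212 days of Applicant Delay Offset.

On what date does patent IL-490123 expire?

2027-02-26

Base term: filing date + 24 years → 8 September 2025.
Administrative Delay Adjustment: +748 days → 26 September 2027.
Applicant Delay Offset: −212 days → 26 February 2027.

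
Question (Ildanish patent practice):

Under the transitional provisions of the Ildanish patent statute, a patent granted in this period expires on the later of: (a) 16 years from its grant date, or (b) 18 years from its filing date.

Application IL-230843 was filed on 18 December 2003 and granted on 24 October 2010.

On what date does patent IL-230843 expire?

2026-10-24

(a) grant + 16 years → 24 October 2026.
(b) filing + 18 years → 18 December 2021.
Later of the two: 24 October 2026.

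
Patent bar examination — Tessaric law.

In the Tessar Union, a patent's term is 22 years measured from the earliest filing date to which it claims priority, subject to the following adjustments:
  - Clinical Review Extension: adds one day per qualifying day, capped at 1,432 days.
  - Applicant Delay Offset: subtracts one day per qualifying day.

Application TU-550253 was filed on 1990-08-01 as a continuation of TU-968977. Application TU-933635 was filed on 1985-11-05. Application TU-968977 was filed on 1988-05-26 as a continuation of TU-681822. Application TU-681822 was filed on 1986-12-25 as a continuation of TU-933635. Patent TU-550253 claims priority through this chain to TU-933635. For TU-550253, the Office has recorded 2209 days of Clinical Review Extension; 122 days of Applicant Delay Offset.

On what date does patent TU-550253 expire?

2011-06-07

Earliest priority filing: 5 November 1985.
Base term: 5 November 1985 + 22 years → 5 November 2007.
Clinical Review Extension: 2209 days claimed exceeds the 1432-day cap, so +1432 days → 7 October 2011.
Applicant Delay Offset: −122 days → 7 June 2011.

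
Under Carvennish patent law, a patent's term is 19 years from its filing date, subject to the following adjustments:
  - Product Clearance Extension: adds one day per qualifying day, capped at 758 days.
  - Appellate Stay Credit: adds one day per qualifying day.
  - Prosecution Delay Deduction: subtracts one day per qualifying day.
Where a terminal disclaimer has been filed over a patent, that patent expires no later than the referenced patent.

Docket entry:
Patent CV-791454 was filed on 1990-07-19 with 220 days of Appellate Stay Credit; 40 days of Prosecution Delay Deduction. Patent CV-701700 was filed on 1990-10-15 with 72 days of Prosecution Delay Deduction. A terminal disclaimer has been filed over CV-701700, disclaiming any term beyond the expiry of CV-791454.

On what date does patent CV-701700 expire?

2009-08-04

Natural term of CV-701700:
  Base: filing + 19 years → 15 October 2009.
  Prosecution Delay Deduction: −72 days → 4 August 2009.
Expiry of referenced patent CV-791454:
  Base: filing + 19 years → 19 July 2009.
  Appellate Stay Credit: +220 days → 24 February 2010.
  Prosecution Delay Deduction: −40 days → 15 January 2010.
Terminal disclaimer: CV-701700 expires on the earlier of 4 August 2009 and 15 January 2010.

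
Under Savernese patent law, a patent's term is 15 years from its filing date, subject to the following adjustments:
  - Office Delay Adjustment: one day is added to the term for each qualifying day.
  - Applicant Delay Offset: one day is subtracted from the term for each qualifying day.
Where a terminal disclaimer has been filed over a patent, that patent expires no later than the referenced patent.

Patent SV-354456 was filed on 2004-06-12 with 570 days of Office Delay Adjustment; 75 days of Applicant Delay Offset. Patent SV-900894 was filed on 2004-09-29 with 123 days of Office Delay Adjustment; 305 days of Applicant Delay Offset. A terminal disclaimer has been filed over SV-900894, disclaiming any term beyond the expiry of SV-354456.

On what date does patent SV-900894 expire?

Natural term of SV-900894:
  Base: filing + 15 years → 29 September 2019.
  Office Delay Adjustment: +123 days → 30 January 2020.
  Applicant Delay Offset: −305 days → 31 March 2019.
Expiry of referenced patent SV-354456:
  Base: filing + 15 years → 12 June 2019.
  Office Delay Adjustment: +570 days → 2 January 2021.
  Applicant Delay Offset: −75 days → 19 October 2020.
Terminal disclaimer: SV-900894 expires on the earlier of 31 March 2019 and 19 October 2020.

2019-03-31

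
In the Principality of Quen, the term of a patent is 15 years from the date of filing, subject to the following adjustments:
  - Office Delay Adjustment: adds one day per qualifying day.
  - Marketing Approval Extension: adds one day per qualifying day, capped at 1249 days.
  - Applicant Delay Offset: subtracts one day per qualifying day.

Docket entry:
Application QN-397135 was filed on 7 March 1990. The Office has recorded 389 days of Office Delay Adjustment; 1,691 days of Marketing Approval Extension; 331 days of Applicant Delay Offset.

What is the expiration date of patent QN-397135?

Base term: filing date + 15 years → 7 March 2005.
Office Delay Adjustment: +389 days → 31 March 2006.
Marketing Approval Extension: 1691 days claimed exceeds the 1249-day cap, so +1249 days → 31 August 2009.
Applicant Delay Offset: −331 days → 4 October 2008.

2008-10-04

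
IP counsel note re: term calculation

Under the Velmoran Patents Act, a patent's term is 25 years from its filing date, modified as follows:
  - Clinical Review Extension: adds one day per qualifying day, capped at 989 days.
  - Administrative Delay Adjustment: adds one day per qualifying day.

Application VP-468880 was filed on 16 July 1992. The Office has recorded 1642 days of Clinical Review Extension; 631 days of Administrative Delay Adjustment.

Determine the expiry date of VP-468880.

Base term: filing date + 25 years → 16 July 2017.
Clinical Review Extension: 1642 days claimed exceeds the 989-day cap, so +989 days → 31 March 2020.
Administrative Delay Adjustment: +631 days → 22 December 2021.

December 22, 2021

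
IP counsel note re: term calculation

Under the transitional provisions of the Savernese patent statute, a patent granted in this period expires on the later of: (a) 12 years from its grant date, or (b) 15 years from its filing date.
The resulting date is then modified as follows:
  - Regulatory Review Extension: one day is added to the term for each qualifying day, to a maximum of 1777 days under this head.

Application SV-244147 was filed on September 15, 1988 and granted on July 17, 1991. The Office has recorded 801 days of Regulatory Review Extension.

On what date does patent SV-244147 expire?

November 24, 2005

(a) grant + 12 years → 17 July 2003.
(b) filing + 15 years → 15 September 2003.
Later of the two: 15 September 2003.
Regulatory Review Extension: 801 days (within the 1777-day cap) → +801 days → 24 November 2005.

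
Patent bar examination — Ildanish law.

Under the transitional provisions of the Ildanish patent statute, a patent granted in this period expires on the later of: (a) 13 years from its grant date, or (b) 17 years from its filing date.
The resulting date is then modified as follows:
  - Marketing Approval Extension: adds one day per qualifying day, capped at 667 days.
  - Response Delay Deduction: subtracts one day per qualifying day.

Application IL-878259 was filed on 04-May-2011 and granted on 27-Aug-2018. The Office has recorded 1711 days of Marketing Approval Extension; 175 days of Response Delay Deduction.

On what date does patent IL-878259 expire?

December 31, 2032

(a) grant + 13 years → 27 August 2031.
(b) filing + 17 years → 4 May 2028.
Later of the two: 27 August 2031.
Marketing Approval Extension: 1711 days claimed exceeds the 667-day cap, so +667 days → 24 June 2033.
Response Delay Deduction: −175 days → 31 December 2032.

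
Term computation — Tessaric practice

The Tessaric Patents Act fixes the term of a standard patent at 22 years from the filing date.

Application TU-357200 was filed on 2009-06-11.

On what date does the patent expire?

June 11, 2031

Filing date + 22 years → 11 June 2031.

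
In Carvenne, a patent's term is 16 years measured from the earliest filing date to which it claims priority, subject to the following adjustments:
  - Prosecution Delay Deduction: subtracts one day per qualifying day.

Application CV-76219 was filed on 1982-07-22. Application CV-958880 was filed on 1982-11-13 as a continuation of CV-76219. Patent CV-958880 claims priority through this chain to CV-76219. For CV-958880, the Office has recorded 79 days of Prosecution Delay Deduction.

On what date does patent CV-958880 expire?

Earliest priority filing: 22 July 1982.
Base term: 22 July 1982 + 16 years → 22 July 1998.
Prosecution Delay Deduction: −79 days → 4 May 1998.

May 4, 1998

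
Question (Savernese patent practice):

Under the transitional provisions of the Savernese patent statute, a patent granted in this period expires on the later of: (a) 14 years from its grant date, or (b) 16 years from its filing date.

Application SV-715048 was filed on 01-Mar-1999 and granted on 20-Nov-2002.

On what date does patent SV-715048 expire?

(a) grant + 14 years → 20 November 2016.
(b) filing + 16 years → 1 March 2015.
Later of the two: 20 November 2016.

November 20, 2016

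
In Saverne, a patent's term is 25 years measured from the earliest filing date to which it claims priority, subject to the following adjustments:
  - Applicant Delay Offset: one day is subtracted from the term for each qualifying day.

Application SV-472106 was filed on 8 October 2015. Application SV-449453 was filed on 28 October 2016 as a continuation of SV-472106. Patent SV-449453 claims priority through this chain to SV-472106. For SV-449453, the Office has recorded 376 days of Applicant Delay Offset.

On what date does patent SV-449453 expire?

2039-09-28

Earliest priority filing: 8 October 2015.
Base term: 8 October 2015 + 25 years → 8 October 2040.
Applicant Delay Offset: −376 days → 28 September 2039.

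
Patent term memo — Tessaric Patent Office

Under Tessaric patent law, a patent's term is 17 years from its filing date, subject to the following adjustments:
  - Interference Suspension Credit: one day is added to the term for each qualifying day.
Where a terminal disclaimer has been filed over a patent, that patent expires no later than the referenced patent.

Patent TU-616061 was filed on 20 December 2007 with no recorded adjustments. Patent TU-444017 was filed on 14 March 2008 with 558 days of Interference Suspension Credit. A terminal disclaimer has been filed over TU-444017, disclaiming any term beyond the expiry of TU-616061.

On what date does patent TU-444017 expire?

Natural term of TU-444017:
  Base: filing + 17 years → 14 March 2025.
  Interference Suspension Credit: +558 days → 23 September 2026.
Expiry of referenced patent TU-616061:
  Base: filing + 17 years → 20 December 2024.
Terminal disclaimer: TU-444017 expires on the earlier of 23 September 2026 and 20 December 2024.

December 20, 2024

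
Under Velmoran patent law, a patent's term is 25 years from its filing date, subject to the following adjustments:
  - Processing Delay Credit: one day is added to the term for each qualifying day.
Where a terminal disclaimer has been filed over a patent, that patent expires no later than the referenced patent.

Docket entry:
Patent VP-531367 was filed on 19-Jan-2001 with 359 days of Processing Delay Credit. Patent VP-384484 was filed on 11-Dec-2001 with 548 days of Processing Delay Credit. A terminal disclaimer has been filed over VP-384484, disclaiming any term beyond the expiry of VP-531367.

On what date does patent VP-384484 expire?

Natural term of VP-384484:
  Base: filing + 25 years → 11 December 2026.
  Processing Delay Credit: +548 days → 11 June 2028.
Expiry of referenced patent VP-531367:
  Base: filing + 25 years → 19 January 2026.
  Processing Delay Credit: +359 days → 13 January 2027.
Terminal disclaimer: VP-384484 expires on the earlier of 11 June 2028 and 13 January 2027.

2027-01-13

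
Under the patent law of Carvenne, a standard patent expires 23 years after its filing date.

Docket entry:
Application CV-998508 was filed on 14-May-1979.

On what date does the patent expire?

Filing date + 23 years → 14 May 2002.

May 14, 2002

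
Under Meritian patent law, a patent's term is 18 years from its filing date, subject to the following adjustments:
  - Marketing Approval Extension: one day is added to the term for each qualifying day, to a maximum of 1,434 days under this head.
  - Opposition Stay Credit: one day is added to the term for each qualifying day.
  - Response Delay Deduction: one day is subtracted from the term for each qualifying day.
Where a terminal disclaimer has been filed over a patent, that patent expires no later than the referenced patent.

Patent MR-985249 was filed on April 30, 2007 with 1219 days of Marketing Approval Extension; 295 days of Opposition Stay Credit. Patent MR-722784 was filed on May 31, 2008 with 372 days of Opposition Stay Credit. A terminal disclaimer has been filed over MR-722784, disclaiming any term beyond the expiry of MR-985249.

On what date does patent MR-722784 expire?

June 7, 2027

Natural term of MR-722784:
  Base: filing + 18 years → 31 May 2026.
  Opposition Stay Credit: +372 days → 7 June 2027.
Expiry of referenced patent MR-985249:
  Base: filing + 18 years → 30 April 2025.
  Marketing Approval Extension: 1219 days (within the 1434-day cap) → +1219 days → 31 August 2028.
  Opposition Stay Credit: +295 days → 22 June 2029.
Terminal disclaimer: MR-722784 expires on the earlier of 7 June 2027 and 22 June 2029.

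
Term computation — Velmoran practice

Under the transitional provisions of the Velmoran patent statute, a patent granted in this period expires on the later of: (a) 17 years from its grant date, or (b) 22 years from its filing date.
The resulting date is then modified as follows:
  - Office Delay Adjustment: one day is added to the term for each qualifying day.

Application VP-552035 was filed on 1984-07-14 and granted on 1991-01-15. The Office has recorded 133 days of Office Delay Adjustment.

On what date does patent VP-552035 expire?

May 27, 2008

(a) grant + 17 years → 15 January 2008.
(b) filing + 22 years → 14 July 2006.
Later of the two: 15 January 2008.
Office Delay Adjustment: +133 days → 27 May 2008.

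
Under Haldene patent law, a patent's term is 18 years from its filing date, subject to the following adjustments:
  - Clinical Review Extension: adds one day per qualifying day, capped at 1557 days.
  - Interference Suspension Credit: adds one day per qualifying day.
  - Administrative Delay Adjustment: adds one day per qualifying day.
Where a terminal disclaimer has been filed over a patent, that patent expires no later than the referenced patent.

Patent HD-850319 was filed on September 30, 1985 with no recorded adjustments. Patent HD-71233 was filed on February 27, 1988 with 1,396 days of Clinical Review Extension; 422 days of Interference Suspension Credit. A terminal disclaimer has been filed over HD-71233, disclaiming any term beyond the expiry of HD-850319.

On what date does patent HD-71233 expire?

Natural term of HD-71233:
  Base: filing + 18 years → 27 February 2006.
  Clinical Review Extension: 1396 days (within the 1557-day cap) → +1396 days → 24 December 2009.
  Interference Suspension Credit: +422 days → 19 February 2011.
Expiry of referenced patent HD-850319:
  Base: filing + 18 years → 30 September 2003.
Terminal disclaimer: HD-71233 expires on the earlier of 19 February 2011 and 30 September 2003.

2003-09-30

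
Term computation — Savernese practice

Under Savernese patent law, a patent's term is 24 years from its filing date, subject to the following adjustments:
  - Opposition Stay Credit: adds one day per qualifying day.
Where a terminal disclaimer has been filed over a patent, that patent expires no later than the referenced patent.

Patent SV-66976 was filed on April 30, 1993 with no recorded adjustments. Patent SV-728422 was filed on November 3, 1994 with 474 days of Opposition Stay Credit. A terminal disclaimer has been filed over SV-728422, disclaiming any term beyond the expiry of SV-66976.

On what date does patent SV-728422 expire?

Natural term of SV-728422:
  Base: filing + 24 years → 3 November 2018.
  Opposition Stay Credit: +474 days → 20 February 2020.
Expiry of referenced patent SV-66976:
  Base: filing + 24 years → 30 April 2017.
Terminal disclaimer: SV-728422 expires on the earlier of 20 February 2020 and 30 April 2017.

2017-04-30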